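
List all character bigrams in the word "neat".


Word: "neat" (length 4)
Number of bigrams = 4 - 2 + 1 = 3
  Position 0: "ne"
  Position 1: "ea"
  Position 2: "at"
Bigrams = "ne", "ea", "at"


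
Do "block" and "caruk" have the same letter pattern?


Pattern of "block": [0, 1, 2, 3, 4]
Pattern of "caruk": [0, 1, 2, 3, 4]
Patterns match
Same pattern = Yes


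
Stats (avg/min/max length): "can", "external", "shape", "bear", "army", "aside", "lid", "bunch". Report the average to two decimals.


Lengths: "can"=3, "external"=8, "shape"=5, "bear"=4, "army"=4, "aside"=5, "lid"=3, "bunch"=5
Sum = 37, Count = 8
Average = 37/8 = 4.63
= avg=4.63, min=3, max=8


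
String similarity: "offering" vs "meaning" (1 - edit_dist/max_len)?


Word 1: "offering" (length 8)
Word 2: "meaning" (length 7)
One optimal edit sequence:
  1. delete 'o'  (+1)
  2. substitute 'f' -> 'm'  (+1)
  3. substitute 'f' -> 'e'  (+1)
  4. substitute 'e' -> 'a'  (+1)
  5. substitute 'r' -> 'n'  (+1)
  6. keep 'i'
  7. keep 'n'
  8. keep 'g'
Edit distance = 5
Max length = max(8, 7) = 8
Similarity = 1 - 5/8
= 0.3750


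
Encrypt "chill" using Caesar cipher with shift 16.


Word: "chill"
Shift: 16
Each letter → (letter + shift) mod 26:
  'c' (2) + 16 = 18 → 's'
  'h' (7) + 16 = 23 → 'x'
  'i' (8) + 16 = 24 → 'y'
  'l' (11) + 16 = 1 → 'b'
  'l' (11) + 16 = 1 → 'b'
Result = "sxybb"


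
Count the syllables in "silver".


Word: "silver"
Syllable breakdown: sil | ver
Counting: 2 parts
= 2 syllables


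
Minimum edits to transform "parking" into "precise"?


Word 1: "parking" (length 7)
Word 2: "precise" (length 7)
One optimal edit sequence (insert/delete/substitute each cost 1):
  1. keep 'p'
  2. substitute 'a' -> 'r'  (+1)
  3. substitute 'r' -> 'e'  (+1)
  4. substitute 'k' -> 'c'  (+1)
  5. keep 'i'
  6. substitute 'n' -> 's'  (+1)
  7. substitute 'g' -> 'e'  (+1)
Total edit operations: 5
Edit distance = 5


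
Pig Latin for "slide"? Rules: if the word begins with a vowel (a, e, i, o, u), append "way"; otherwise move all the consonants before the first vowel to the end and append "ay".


Word: "slide"
Starts with consonant(s) → move to end, add 'ay'
Consonant cluster: "sl"
Pig Latin = "ideslay"


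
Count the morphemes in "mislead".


Word: "mislead"
Morphemes: mis- + lead
Each morpheme carries meaning
= 2 morphemes


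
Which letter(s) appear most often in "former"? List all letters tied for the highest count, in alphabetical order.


Word: "former"
Letter counts:
  'e': 1
  'f': 1
  'm': 1
  'o': 1
  'r': 2
Maximum count = 2
Most frequent = 'r' (2 times each)


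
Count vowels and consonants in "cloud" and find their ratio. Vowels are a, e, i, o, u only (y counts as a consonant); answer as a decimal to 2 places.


Word: "cloud"
Vowels (a,e,i,o,u): 2
Consonants: 3
Ratio = 2/3
= 0.67


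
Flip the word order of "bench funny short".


Original: "bench funny short"
Words (1..n): bench | funny | short
Reversed (n..1): short | funny | bench
Result = "short funny bench"


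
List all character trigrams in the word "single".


Word: "single" (length 6)
Number of trigrams = 6 - 3 + 1 = 4
  Position 0: "sin"
  Position 1: "ing"
  Position 2: "ngl"
  Position 3: "gle"
Trigrams = "sin", "ing", "ngl", "gle"


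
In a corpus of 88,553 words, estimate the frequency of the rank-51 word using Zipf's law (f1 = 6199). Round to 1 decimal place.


Zipf's law: f(r) = f(1) / r
f(1) = 6199
f(51) = 6199 / 51
= 121.5 occurrences


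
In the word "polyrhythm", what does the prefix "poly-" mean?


Prefix: poly-
Example: polyrhythm = poly- + rhythm
Meaning = many


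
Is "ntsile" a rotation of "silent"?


Word: "silent", Candidate: "ntsile"
Method: check if candidate is substring of word+word
"silentsilent" contains "ntsile"? Yes
Is rotation = Yes


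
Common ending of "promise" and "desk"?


Word 1: "promise"
Word 2: "desk"
Comparing from end:
  Pos -1: 'e' != 'k' (stop)
LCS = "" (length 0)


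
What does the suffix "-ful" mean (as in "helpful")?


Suffix: -ful
As in: helpful -> help + -ful
Meaning = full of


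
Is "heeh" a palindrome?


Word: "heeh"
Reversed: "heeh"
Forward == Backward? heeh == heeh
Palindrome = Yes


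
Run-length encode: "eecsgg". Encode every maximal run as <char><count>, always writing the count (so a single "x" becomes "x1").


String: "eecsgg"
Scanning for consecutive runs:
  'e' x 2
  'c' x 1
  's' x 1
  'g' x 2
RLE = "e2c1s1g2"


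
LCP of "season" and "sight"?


Word 1: "season"
Word 2: "sight"
Comparing from start:
  Pos 0: 's' == 's'
  Pos 1: 'e' != 'i' (stop)
LCP = "s" (length 1)


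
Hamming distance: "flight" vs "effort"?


Comparing character by character (same length = 6):
  Pos 0: 'f' vs 'e' !=
  Pos 1: 'l' vs 'f' !=
  Pos 2: 'i' vs 'f' !=
  Pos 3: 'g' vs 'o' !=
  Pos 4: 'h' vs 'r' !=
  Pos 5: 't' vs 't' =
Hamming distance = 5


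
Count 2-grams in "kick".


Word: "kick" (length 4)
Number of 2-grams = length - 2 + 1 = 4 - 2 + 1
= 3


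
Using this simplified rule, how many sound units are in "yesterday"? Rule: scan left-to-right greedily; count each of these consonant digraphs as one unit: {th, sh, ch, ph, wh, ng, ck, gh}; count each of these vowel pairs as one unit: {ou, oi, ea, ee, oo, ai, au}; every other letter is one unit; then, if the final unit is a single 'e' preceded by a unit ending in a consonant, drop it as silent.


Word: "yesterday" (9 letters)
Left-to-right scan:
  [1] 'y' (letter)
  [2] 'e' (letter)
  [3] 's' (letter)
  [4] 't' (letter)
  [5] 'e' (letter)
  [6] 'r' (letter)
  [7] 'd' (letter)
  [8] 'a' (letter)
  [9] 'y' (letter)
Units from scan: 9
Sound units = 9 units


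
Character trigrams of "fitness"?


Word: "fitness" (length 7)
Number of trigrams = 7 - 3 + 1 = 5
  Position 0: "fit"
  Position 1: "itn"
  Position 2: "tne"
  Position 3: "nes"
  Position 4: "ess"
Trigrams = "fit", "itn", "tne", "nes", "ess"


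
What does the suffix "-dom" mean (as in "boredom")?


Suffix: -dom
As in: boredom -> bore + -dom
Meaning = state / realm


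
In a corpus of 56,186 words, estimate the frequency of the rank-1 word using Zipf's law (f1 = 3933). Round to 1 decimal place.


Zipf's law: f(r) = f(1) / r
f(1) = 3933
f(1) = 3933 / 1
= 3933.0 occurrences


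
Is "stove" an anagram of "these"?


Word 1: "these" → sorted: eehst
Word 2: "stove" → sorted: eostv
Same letters? eehst != eostv
Anagram = No


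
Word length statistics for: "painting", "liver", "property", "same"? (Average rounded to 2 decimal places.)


Lengths: "painting"=8, "liver"=5, "property"=8, "same"=4
Sum = 25, Count = 4
Average = 25/4 = 6.25
= avg=6.25, min=4, max=8


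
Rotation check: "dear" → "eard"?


Word: "dear", Candidate: "eard"
Method: check if candidate is substring of word+word
"deardear" contains "eard"? Yes
Is rotation = Yes


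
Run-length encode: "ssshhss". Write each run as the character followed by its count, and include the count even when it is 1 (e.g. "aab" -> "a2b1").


String: "ssshhss"
Scanning for consecutive runs:
  's' x 3
  'h' x 2
  's' x 2
RLE = "s3h2s2"


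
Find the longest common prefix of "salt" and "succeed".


Word 1: "salt"
Word 2: "succeed"
Comparing from start:
  Pos 0: 's' == 's'
  Pos 1: 'a' != 'u' (stop)
LCP = "s" (length 1)


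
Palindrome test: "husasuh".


Word: "husasuh"
Reversed: "husasuh"
Forward == Backward? husasuh == husasuh
Palindrome = Yes


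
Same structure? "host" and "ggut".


Pattern of "host": [0, 1, 2, 3]
Pattern of "ggut": [0, 0, 1, 2]
Patterns do not match
Same pattern = No


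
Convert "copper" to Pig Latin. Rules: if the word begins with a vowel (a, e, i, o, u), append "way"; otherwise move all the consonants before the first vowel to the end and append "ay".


Word: "copper"
Starts with consonant(s) → move to end, add 'ay'
Consonant cluster: "c"
Pig Latin = "oppercay"


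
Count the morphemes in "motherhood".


Word: "motherhood"
Morphemes: mother + -hood
Each morpheme carries meaning
= 2 morphemes


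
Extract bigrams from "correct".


Word: "correct" (length 7)
Number of bigrams = 7 - 2 + 1 = 6
  Position 0: "co"
  Position 1: "or"
  Position 2: "rr"
  Position 3: "re"
  Position 4: "ec"
  Position 5: "ct"
Bigrams = "co", "or", "rr", "re", "ec", "ct"


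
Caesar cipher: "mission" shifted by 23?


Word: "mission"
Shift: 23
Each letter → (letter + shift) mod 26:
  'm' (12) + 23 = 9 → 'j'
  'i' (8) + 23 = 5 → 'f'
  's' (18) + 23 = 15 → 'p'
  's' (18) + 23 = 15 → 'p'
  'i' (8) + 23 = 5 → 'f'
  'o' (14) + 23 = 11 → 'l'
  'n' (13) + 23 = 10 → 'k'
Result = "jfppflk"


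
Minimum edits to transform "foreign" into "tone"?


Word 1: "foreign" (length 7)
Word 2: "tone" (length 4)
One optimal edit sequence (insert/delete/substitute each cost 1):
  1. substitute 'f' -> 't'  (+1)
  2. keep 'o'
  3. substitute 'r' -> 'n'  (+1)
  4. keep 'e'
  5. delete 'i'  (+1)
  6. delete 'g'  (+1)
  7. delete 'n'  (+1)
Total edit operations: 5
Edit distance = 5


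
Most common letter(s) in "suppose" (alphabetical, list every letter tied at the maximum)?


Word: "suppose"
Letter counts:
  'e': 1
  'o': 1
  'p': 2
  's': 2
  'u': 1
Maximum count = 2
Most frequent = 'p', 's' (2 times each)


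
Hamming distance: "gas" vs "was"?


Comparing character by character (same length = 3):
  Pos 0: 'g' vs 'w' !=
  Pos 1: 'a' vs 'a' =
  Pos 2: 's' vs 's' =
Hamming distance = 1


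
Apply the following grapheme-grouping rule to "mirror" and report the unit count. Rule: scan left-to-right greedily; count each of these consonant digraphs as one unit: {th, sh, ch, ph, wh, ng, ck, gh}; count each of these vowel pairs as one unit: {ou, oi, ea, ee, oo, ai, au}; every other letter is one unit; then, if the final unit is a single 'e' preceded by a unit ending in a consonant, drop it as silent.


Word: "mirror" (6 letters)
Left-to-right scan:
  [1] 'm' (letter)
  [2] 'i' (letter)
  [3] 'r' (letter)
  [4] 'r' (letter)
  [5] 'o' (letter)
  [6] 'r' (letter)
Units from scan: 6
Sound units = 6 units


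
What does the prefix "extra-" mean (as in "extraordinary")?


Prefix: extra-
As in: extraordinary -> extra- + ordinary
Meaning = beyond


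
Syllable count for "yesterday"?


Word: "yesterday"
Syllable breakdown: yes-ter-day
Counting: 3 parts
= 3 syllables


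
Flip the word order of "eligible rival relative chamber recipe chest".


Original: "eligible rival relative chamber recipe chest"
Words (1..n): eligible | rival | relative | chamber | recipe | chest
Reversed (n..1): chest | recipe | chamber | relative | rival | eligible
Result = "chest recipe chamber relative rival eligible"


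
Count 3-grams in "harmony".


Word: "harmony" (length 7)
Number of 3-grams = length - 3 + 1 = 7 - 3 + 1
= 5


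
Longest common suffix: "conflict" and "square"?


Word 1: "conflict"
Word 2: "square"
Comparing from end:
  Pos -1: 't' != 'e' (stop)
LCS = "" (length 0)


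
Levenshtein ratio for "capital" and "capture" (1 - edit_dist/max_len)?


Word 1: "capital" (length 7)
Word 2: "capture" (length 7)
One optimal edit sequence:
  1. keep 'c'
  2. keep 'a'
  3. keep 'p'
  4. substitute 'i' -> 't'  (+1)
  5. substitute 't' -> 'u'  (+1)
  6. substitute 'a' -> 'r'  (+1)
  7. substitute 'l' -> 'e'  (+1)
Edit distance = 4
Max length = max(7, 7) = 7
Similarity = 1 - 4/7
= 0.4286


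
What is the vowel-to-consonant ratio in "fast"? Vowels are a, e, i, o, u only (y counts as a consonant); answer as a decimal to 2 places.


Word: "fast"
Vowels (a,e,i,o,u): 1
Consonants: 3
Ratio = 1/3
= 0.33


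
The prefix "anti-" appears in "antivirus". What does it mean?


Prefix: anti-
Example: antivirus (anti- + virus)
Meaning = against


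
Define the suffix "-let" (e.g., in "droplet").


Suffix: -let
As in: droplet -> drop + -let
Meaning = small


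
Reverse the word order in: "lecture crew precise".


Original: "lecture crew precise"
Words (1..n): lecture | crew | precise
Reversed (n..1): precise | crew | lecture
Result = "precise crew lecture"


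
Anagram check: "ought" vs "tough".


Word 1: "ought" → sorted: ghotu
Word 2: "tough" → sorted: ghotu
Same letters? ghotu == ghotu
Anagram = Yes


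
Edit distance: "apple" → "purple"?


Word 1: "apple" (length 5)
Word 2: "purple" (length 6)
One optimal edit sequence (insert/delete/substitute each cost 1):
  1. insert 'p'  (+1)
  2. substitute 'a' -> 'u'  (+1)
  3. substitute 'p' -> 'r'  (+1)
  4. keep 'p'
  5. keep 'l'
  6. keep 'e'
Total edit operations: 3
Edit distance = 3


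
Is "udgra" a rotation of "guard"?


Word: "guard", Candidate: "udgra"
Method: check if candidate is substring of word+word
"guardguard" contains "udgra"? No
Is rotation = No


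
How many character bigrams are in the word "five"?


Word: "five" (length 4)
Number of 2-grams = length - 2 + 1 = 4 - 2 + 1
= 3


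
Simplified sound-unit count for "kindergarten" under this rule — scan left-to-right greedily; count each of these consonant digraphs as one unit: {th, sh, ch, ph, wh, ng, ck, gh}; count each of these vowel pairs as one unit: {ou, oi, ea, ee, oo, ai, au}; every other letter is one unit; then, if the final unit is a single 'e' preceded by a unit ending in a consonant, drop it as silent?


Word: "kindergarten" (12 letters)
Left-to-right scan:
  1. 'k' (letter)
  2. 'i' (letter)
  3. 'n' (letter)
  4. 'd' (letter)
  5. 'e' (letter)
  6. 'r' (letter)
  7. 'g' (letter)
  8. 'a' (letter)
  9. 'r' (letter)
  10. 't' (letter)
  11. 'e' (letter)
  12. 'n' (letter)
Units from scan: 12
Sound units = 12 units


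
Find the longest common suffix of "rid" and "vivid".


Word 1: "rid"
Word 2: "vivid"
Comparing from end:
  Pos -1: 'd' == 'd'
  Pos -2: 'i' == 'i'
  Pos -3: 'r' != 'v' (stop)
LCS = "id" (length 2)


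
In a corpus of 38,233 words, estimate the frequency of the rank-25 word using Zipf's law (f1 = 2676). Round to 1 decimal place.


Zipf's law: f(r) = f(1) / r
f(1) = 2676
f(25) = 2676 / 25
= 107.0 occurrences


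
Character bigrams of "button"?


Word: "button" (length 6)
Number of bigrams = 6 - 2 + 1 = 5
  Position 0: "bu"
  Position 1: "ut"
  Position 2: "tt"
  Position 3: "to"
  Position 4: "on"
Bigrams = "bu", "ut", "tt", "to", "on"


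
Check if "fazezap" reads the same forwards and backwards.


Word: "fazezap"
Reversed: "pazezaf"
Forward == Backward? fazezap != pazezaf
Palindrome = No


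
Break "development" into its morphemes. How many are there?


Word: "development"
Morphemes: develop | -ment
Each morpheme carries meaning
= 2 morphemes


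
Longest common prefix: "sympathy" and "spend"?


Word 1: "sympathy"
Word 2: "spend"
Comparing from start:
  Pos 0: 's' == 's'
  Pos 1: 'y' != 'p' (stop)
LCP = "s" (length 1)


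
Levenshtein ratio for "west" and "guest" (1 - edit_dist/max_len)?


Word 1: "west" (length 4)
Word 2: "guest" (length 5)
One optimal edit sequence:
  1. insert 'g'  (+1)
  2. substitute 'w' -> 'u'  (+1)
  3. keep 'e'
  4. keep 's'
  5. keep 't'
Edit distance = 2
Max length = max(4, 5) = 5
Similarity = 1 - 2/5
= 0.6000


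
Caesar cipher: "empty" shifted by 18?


Word: "empty"
Shift: 18
Each letter → (letter + shift) mod 26:
  'e' (4) + 18 = 22 → 'w'
  'm' (12) + 18 = 4 → 'e'
  'p' (15) + 18 = 7 → 'h'
  't' (19) + 18 = 11 → 'l'
  'y' (24) + 18 = 16 → 'q'
Result = "wehlq"


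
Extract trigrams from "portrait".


Word: "portrait" (length 8)
Number of trigrams = 8 - 3 + 1 = 6
  Position 0: "por"
  Position 1: "ort"
  Position 2: "rtr"
  Position 3: "tra"
  Position 4: "rai"
  Position 5: "ait"
Trigrams = "por", "ort", "rtr", "tra", "rai", "ait"


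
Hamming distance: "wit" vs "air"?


Comparing character by character (same length = 3):
  Pos 0: 'w' vs 'a' !=
  Pos 1: 'i' vs 'i' =
  Pos 2: 't' vs 'r' !=
Hamming distance = 2


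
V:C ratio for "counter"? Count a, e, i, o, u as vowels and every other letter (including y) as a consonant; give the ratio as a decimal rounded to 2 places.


Word: "counter"
Vowels (a,e,i,o,u): 3
Consonants: 4
Ratio = 3/4
= 0.75


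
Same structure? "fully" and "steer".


Pattern of "fully": [0, 1, 2, 2, 3]
Pattern of "steer": [0, 1, 2, 2, 3]
Patterns match
Same pattern = Yes


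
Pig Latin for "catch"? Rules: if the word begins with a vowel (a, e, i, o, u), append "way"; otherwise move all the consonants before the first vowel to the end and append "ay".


Word: "catch"
Starts with consonant(s) → move to end, add 'ay'
Consonant cluster: "c"
Pig Latin = "atchcay"


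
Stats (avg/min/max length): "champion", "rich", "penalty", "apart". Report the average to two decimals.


Lengths: "champion"=8, "rich"=4, "penalty"=7, "apart"=5
Sum = 24, Count = 4
Average = 24/4 = 6.00
= avg=6.00, min=4, max=8


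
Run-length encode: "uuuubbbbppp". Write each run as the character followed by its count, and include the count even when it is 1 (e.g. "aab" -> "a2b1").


String: "uuuubbbbppp"
Scanning for consecutive runs:
  'u' x 4
  'b' x 4
  'p' x 3
RLE = "u4b4p3"


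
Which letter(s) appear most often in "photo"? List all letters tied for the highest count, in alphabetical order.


Word: "photo"
Letter counts:
  'h': 1
  'o': 2
  'p': 1
  't': 1
Maximum count = 2
Most frequent = 'o' (2 times each)


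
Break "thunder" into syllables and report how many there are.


Word: "thunder"
Syllable breakdown: thun / der
Counting: 2 parts
= 2 syllables


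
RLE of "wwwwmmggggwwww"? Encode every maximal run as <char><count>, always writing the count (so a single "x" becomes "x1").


String: "wwwwmmggggwwww"
Scanning for consecutive runs:
  'w' x 4
  'm' x 2
  'g' x 4
  'w' x 4
RLE = "w4m2g4w4"


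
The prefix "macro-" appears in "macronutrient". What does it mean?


Prefix: macro-
As in: macronutrient -> macro- + nutrient
Meaning = large


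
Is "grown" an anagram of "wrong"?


Word 1: "wrong" → sorted: gnorw
Word 2: "grown" → sorted: gnorw
Same letters? gnorw == gnorw
Anagram = Yes


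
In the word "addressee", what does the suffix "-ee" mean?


Suffix: -ee
Example: addressee (address + -ee)
Meaning = one who receives


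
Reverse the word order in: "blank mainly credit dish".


Original: "blank mainly credit dish"
Words (1..n): blank | mainly | credit | dish
Reversed (n..1): dish | credit | mainly | blank
Result = "dish credit mainly blank"


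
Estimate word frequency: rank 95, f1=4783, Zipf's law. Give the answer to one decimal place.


Zipf's law: f(r) = f(1) / r
f(1) = 4783
f(95) = 4783 / 95
= 50.3 occurrences


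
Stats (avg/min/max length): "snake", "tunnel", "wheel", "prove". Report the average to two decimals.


Lengths: "snake"=5, "tunnel"=6, "wheel"=5, "prove"=5
Sum = 21, Count = 4
Average = 21/4 = 5.25
= avg=5.25, min=5, max=6


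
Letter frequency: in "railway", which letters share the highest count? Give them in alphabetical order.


Word: "railway"
Letter counts:
  'a': 2
  'i': 1
  'l': 1
  'r': 1
  'w': 1
  'y': 1
Maximum count = 2
Most frequent = 'a' (2 times each)


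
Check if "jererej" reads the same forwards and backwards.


Word: "jererej"
Reversed: "jererej"
Forward == Backward? jererej == jererej
Palindrome = Yes


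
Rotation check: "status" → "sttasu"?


Word: "status", Candidate: "sttasu"
Method: check if candidate is substring of word+word
"statusstatus" contains "sttasu"? No
Is rotation = No


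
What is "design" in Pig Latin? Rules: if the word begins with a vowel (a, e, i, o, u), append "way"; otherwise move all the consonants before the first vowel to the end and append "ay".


Word: "design"
Starts with consonant(s) → move to end, add 'ay'
Consonant cluster: "d"
Pig Latin = "esignday"


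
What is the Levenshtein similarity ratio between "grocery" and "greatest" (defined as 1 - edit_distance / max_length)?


Word 1: "grocery" (length 7)
Word 2: "greatest" (length 8)
One optimal edit sequence:
  1. keep 'g'
  2. keep 'r'
  3. insert 'e'  (+1)
  4. substitute 'o' -> 'a'  (+1)
  5. substitute 'c' -> 't'  (+1)
  6. keep 'e'
  7. substitute 'r' -> 's'  (+1)
  8. substitute 'y' -> 't'  (+1)
Edit distance = 5
Max length = max(7, 8) = 8
Similarity = 1 - 5/8
= 0.3750


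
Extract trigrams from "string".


Word: "string" (length 6)
Number of trigrams = 6 - 3 + 1 = 4
  Position 0: "str"
  Position 1: "tri"
  Position 2: "rin"
  Position 3: "ing"
Trigrams = "str", "tri", "rin", "ing"


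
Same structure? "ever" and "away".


Pattern of "ever": [0, 1, 0, 2]
Pattern of "away": [0, 1, 0, 2]
Patterns match
Same pattern = Yes


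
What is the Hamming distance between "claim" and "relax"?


Comparing character by character (same length = 5):
  Pos 0: 'c' vs 'r' !=
  Pos 1: 'l' vs 'e' !=
  Pos 2: 'a' vs 'l' !=
  Pos 3: 'i' vs 'a' !=
  Pos 4: 'm' vs 'x' !=
Hamming distance = 5


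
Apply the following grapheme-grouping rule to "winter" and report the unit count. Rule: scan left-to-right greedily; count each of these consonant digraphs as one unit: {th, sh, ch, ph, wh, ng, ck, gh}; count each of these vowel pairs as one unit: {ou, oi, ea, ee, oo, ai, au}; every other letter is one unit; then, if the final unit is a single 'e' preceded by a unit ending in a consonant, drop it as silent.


Word: "winter" (6 letters)
Left-to-right scan:
  1. 'w' (letter)
  2. 'i' (letter)
  3. 'n' (letter)
  4. 't' (letter)
  5. 'e' (letter)
  6. 'r' (letter)
Units from scan: 6
Sound units = 6 units


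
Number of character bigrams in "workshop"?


Word: "workshop" (length 8)
Number of 2-grams = length - 2 + 1 = 8 - 2 + 1
= 7


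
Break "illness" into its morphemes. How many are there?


Word: "illness"
Morphemes: ill + -ness
Each morpheme carries meaning
= 2 morphemes


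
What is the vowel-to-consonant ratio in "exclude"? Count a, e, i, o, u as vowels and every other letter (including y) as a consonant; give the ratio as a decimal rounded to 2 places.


Word: "exclude"
Vowels (a,e,i,o,u): 3
Consonants: 4
Ratio = 3/4
= 0.75


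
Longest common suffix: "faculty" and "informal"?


Word 1: "faculty"
Word 2: "informal"
Comparing from end:
  Pos -1: 'y' != 'l' (stop)
LCS = "" (length 0)


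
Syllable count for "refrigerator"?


Word: "refrigerator"
Syllable breakdown: re | frig | er | a | tor
Counting: 5 parts
= 5 syllables


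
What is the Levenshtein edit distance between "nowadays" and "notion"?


Word 1: "nowadays" (length 8)
Word 2: "notion" (length 6)
One optimal edit sequence (insert/delete/substitute each cost 1):
  1. keep 'n'
  2. keep 'o'
  3. delete 'w'  (+1)
  4. delete 'a'  (+1)
  5. substitute 'd' -> 't'  (+1)
  6. substitute 'a' -> 'i'  (+1)
  7. substitute 'y' -> 'o'  (+1)
  8. substitute 's' -> 'n'  (+1)
Total edit operations: 6
Edit distance = 6


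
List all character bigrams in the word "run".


Word: "run" (length 3)
Number of bigrams = 3 - 2 + 1 = 2
  Position 0: "ru"
  Position 1: "un"
Bigrams = "ru", "un"


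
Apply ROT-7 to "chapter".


Word: "chapter"
Shift: 7
Each letter → (letter + shift) mod 26:
  'c' (2) + 7 = 9 → 'j'
  'h' (7) + 7 = 14 → 'o'
  'a' (0) + 7 = 7 → 'h'
  'p' (15) + 7 = 22 → 'w'
  't' (19) + 7 = 0 → 'a'
  'e' (4) + 7 = 11 → 'l'
  'r' (17) + 7 = 24 → 'y'
Result = "johwaly"


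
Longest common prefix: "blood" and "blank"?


Word 1: "blood"
Word 2: "blank"
Comparing from start:
  Pos 0: 'b' == 'b'
  Pos 1: 'l' == 'l'
  Pos 2: 'o' != 'a' (stop)
LCP = "bl" (length 2)


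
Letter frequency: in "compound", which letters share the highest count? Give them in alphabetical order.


Word: "compound"
Letter counts:
  'c': 1
  'd': 1
  'm': 1
  'n': 1
  'o': 2
  'p': 1
  'u': 1
Maximum count = 2
Most frequent = 'o' (2 times each)


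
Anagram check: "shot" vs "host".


Word 1: "shot" → sorted: host
Word 2: "host" → sorted: host
Same letters? host == host
Anagram = Yes


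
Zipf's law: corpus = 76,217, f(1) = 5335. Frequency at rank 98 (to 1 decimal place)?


Zipf's law: f(r) = f(1) / r
f(1) = 5335
f(98) = 5335 / 98
= 54.4 occurrences


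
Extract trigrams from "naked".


Word: "naked" (length 5)
Number of trigrams = 5 - 3 + 1 = 3
  Position 0: "nak"
  Position 1: "ake"
  Position 2: "ked"
Trigrams = "nak", "ake", "ked"


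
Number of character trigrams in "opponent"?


Word: "opponent" (length 8)
Number of 3-grams = length - 3 + 1 = 8 - 3 + 1
= 6


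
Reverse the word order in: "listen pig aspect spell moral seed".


Original: "listen pig aspect spell moral seed"
Words (1..n): listen | pig | aspect | spell | moral | seed
Reversed (n..1): seed | moral | spell | aspect | pig | listen
Result = "seed moral spell aspect pig listen"


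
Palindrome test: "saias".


Word: "saias"
Reversed: "saias"
Forward == Backward? saias == saias
Palindrome = Yes


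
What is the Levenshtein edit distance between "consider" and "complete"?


Word 1: "consider" (length 8)
Word 2: "complete" (length 8)
One optimal edit sequence (insert/delete/substitute each cost 1):
  1. keep 'c'
  2. keep 'o'
  3. substitute 'n' -> 'm'  (+1)
  4. substitute 's' -> 'p'  (+1)
  5. substitute 'i' -> 'l'  (+1)
  6. substitute 'd' -> 'e'  (+1)
  7. substitute 'e' -> 't'  (+1)
  8. substitute 'r' -> 'e'  (+1)
Total edit operations: 6
Edit distance = 6


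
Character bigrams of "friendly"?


Word: "friendly" (length 8)
Number of bigrams = 8 - 2 + 1 = 7
  Position 0: "fr"
  Position 1: "ri"
  Position 2: "ie"
  Position 3: "en"
  Position 4: "nd"
  Position 5: "dl"
  Position 6: "ly"
Bigrams = "fr", "ri", "ie", "en", "nd", "dl", "ly"


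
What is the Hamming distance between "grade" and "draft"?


Comparing character by character (same length = 5):
  Pos 0: 'g' vs 'd' !=
  Pos 1: 'r' vs 'r' =
  Pos 2: 'a' vs 'a' =
  Pos 3: 'd' vs 'f' !=
  Pos 4: 'e' vs 't' !=
Hamming distance = 3


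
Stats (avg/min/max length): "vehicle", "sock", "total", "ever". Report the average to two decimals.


Lengths: "vehicle"=7, "sock"=4, "total"=5, "ever"=4
Sum = 20, Count = 4
Average = 20/4 = 5.00
= avg=5.00, min=4, max=7


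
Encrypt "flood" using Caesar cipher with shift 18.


Word: "flood"
Shift: 18
Each letter → (letter + shift) mod 26:
  'f' (5) + 18 = 23 → 'x'
  'l' (11) + 18 = 3 → 'd'
  'o' (14) + 18 = 6 → 'g'
  'o' (14) + 18 = 6 → 'g'
  'd' (3) + 18 = 21 → 'v'
Result = "xdggv"


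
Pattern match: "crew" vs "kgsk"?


Pattern of "crew": [0, 1, 2, 3]
Pattern of "kgsk": [0, 1, 2, 0]
Patterns do not match
Same pattern = No


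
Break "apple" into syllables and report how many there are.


Word: "apple"
Syllable breakdown: ap · ple
Counting: 2 parts
= 2 syllables


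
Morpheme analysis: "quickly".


Word: "quickly"
Morphemes: quick / -ly
Each morpheme carries meaning
= 2 morphemes


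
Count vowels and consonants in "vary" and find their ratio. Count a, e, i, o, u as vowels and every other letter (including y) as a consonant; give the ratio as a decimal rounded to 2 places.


Word: "vary"
Vowels (a,e,i,o,u): 1
Consonants: 3
Ratio = 1/3
= 0.33


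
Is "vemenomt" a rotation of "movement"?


Word: "movement", Candidate: "vemenomt"
Method: check if candidate is substring of word+word
"movementmovement" contains "vemenomt"? No
Is rotation = No


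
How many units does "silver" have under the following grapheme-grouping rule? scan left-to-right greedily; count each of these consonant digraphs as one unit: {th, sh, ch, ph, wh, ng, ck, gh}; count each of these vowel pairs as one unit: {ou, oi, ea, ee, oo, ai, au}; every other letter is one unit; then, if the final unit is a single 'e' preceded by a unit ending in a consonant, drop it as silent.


Word: "silver" (6 letters)
Left-to-right scan:
  [1] 's' (letter)
  [2] 'i' (letter)
  [3] 'l' (letter)
  [4] 'v' (letter)
  [5] 'e' (letter)
  [6] 'r' (letter)
Units from scan: 6
Sound units = 6 units


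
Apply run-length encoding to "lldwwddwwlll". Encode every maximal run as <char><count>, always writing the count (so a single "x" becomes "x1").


String: "lldwwddwwlll"
Scanning for consecutive runs:
  'l' x 2
  'd' x 1
  'w' x 2
  'd' x 2
  'w' x 2
  'l' x 3
RLE = "l2d1w2d2w2l3"


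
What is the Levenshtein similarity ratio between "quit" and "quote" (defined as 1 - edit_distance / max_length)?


Word 1: "quit" (length 4)
Word 2: "quote" (length 5)
One optimal edit sequence:
  1. keep 'q'
  2. keep 'u'
  3. substitute 'i' -> 'o'  (+1)
  4. keep 't'
  5. insert 'e'  (+1)
Edit distance = 2
Max length = max(4, 5) = 5
Similarity = 1 - 2/5
= 0.6000


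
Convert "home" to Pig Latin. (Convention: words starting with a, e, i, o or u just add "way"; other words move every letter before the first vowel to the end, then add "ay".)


Word: "home"
Starts with consonant(s) → move to end, add 'ay'
Consonant cluster: "h"
Pig Latin = "omehay"


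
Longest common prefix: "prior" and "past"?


Word 1: "prior"
Word 2: "past"
Comparing from start:
  Pos 0: 'p' == 'p'
  Pos 1: 'r' != 'a' (stop)
LCP = "p" (length 1)


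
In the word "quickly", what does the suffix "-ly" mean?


Suffix: -ly
As in: quickly -> quick + -ly
Meaning = in a manner


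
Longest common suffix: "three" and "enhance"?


Word 1: "three"
Word 2: "enhance"
Comparing from end:
  Pos -1: 'e' == 'e'
  Pos -2: 'e' != 'c' (stop)
LCS = "e" (length 1)


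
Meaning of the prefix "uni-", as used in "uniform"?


Prefix: uni-
Example: uniform = uni- + form
Meaning = one


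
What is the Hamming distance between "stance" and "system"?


Comparing character by character (same length = 6):
  Pos 0: 's' vs 's' =
  Pos 1: 't' vs 'y' !=
  Pos 2: 'a' vs 's' !=
  Pos 3: 'n' vs 't' !=
  Pos 4: 'c' vs 'e' !=
  Pos 5: 'e' vs 'm' !=
Hamming distance = 5


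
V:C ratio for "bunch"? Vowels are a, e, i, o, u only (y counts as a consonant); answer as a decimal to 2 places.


Word: "bunch"
Vowels (a,e,i,o,u): 1
Consonants: 4
Ratio = 1/4
= 0.25


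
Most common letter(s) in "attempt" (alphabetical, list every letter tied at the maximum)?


Word: "attempt"
Letter counts:
  'a': 1
  'e': 1
  'm': 1
  'p': 1
  't': 3
Maximum count = 3
Most frequent = 't' (3 times each)


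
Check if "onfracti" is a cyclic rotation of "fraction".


Word: "fraction", Candidate: "onfracti"
Method: check if candidate is substring of word+word
"fractionfraction" contains "onfracti"? Yes
Is rotation = Yes


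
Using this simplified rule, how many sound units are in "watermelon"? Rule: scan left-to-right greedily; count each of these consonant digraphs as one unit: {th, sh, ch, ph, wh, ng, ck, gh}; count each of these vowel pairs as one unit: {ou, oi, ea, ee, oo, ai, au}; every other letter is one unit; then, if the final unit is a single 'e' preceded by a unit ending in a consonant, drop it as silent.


Word: "watermelon" (10 letters)
Left-to-right scan:
  (1) 'w' (letter)
  (2) 'a' (letter)
  (3) 't' (letter)
  (4) 'e' (letter)
  (5) 'r' (letter)
  (6) 'm' (letter)
  (7) 'e' (letter)
  (8) 'l' (letter)
  (9) 'o' (letter)
  (10) 'n' (letter)
Units from scan: 10
Sound units = 10 units


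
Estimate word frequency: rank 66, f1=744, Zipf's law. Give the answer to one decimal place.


Zipf's law: f(r) = f(1) / r
f(1) = 744
f(66) = 744 / 66
= 11.3 occurrences


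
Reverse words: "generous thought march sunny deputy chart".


Original: "generous thought march sunny deputy chart"
Words (1..n): generous | thought | march | sunny | deputy | chart
Reversed (n..1): chart | deputy | sunny | march | thought | generous
Result = "chart deputy sunny march thought generous"


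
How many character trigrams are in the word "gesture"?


Word: "gesture" (length 7)
Number of 3-grams = length - 3 + 1 = 7 - 3 + 1
= 5


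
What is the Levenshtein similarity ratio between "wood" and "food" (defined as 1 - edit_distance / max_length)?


Word 1: "wood" (length 4)
Word 2: "food" (length 4)
One optimal edit sequence:
  1. substitute 'w' -> 'f'  (+1)
  2. keep 'o'
  3. keep 'o'
  4. keep 'd'
Edit distance = 1
Max length = max(4, 4) = 4
Similarity = 1 - 1/4
= 0.7500


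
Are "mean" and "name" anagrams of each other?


Word 1: "mean" → sorted: aemn
Word 2: "name" → sorted: aemn
Same letters? aemn == aemn
Anagram = Yes


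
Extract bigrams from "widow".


Word: "widow" (length 5)
Number of bigrams = 5 - 2 + 1 = 4
  Position 0: "wi"
  Position 1: "id"
  Position 2: "do"
  Position 3: "ow"
Bigrams = "wi", "id", "do", "ow"


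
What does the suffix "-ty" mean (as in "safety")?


Suffix: -ty
As in: safety -> safe + -ty
Meaning = quality of


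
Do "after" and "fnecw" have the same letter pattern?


Pattern of "after": [0, 1, 2, 3, 4]
Pattern of "fnecw": [0, 1, 2, 3, 4]
Patterns match
Same pattern = Yes


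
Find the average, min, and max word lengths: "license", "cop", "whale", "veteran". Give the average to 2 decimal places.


Lengths: "license"=7, "cop"=3, "whale"=5, "veteran"=7
Sum = 22, Count = 4
Average = 22/4 = 5.50
= avg=5.50, min=3, max=7


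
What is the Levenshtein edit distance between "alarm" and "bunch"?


Word 1: "alarm" (length 5)
Word 2: "bunch" (length 5)
One optimal edit sequence (insert/delete/substitute each cost 1):
  1. substitute 'a' -> 'b'  (+1)
  2. substitute 'l' -> 'u'  (+1)
  3. substitute 'a' -> 'n'  (+1)
  4. substitute 'r' -> 'c'  (+1)
  5. substitute 'm' -> 'h'  (+1)
Total edit operations: 5
Edit distance = 5


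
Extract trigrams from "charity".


Word: "charity" (length 7)
Number of trigrams = 7 - 3 + 1 = 5
  Position 0: "cha"
  Position 1: "har"
  Position 2: "ari"
  Position 3: "rit"
  Position 4: "ity"
Trigrams = "cha", "har", "ari", "rit", "ity"


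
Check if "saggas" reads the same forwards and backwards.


Word: "saggas"
Reversed: "saggas"
Forward == Backward? saggas == saggas
Palindrome = Yes


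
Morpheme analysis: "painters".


Word: "painters"
Morphemes: paint + -er + -s
Each morpheme carries meaning
= 3 morphemes


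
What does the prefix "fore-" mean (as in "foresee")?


Prefix: fore-
Example: foresee (fore- + see)
Meaning = before


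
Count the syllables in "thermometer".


Word: "thermometer"
Syllable breakdown: ther / mom / e / ter
Counting: 4 parts
= 4 syllables


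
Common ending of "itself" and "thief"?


Word 1: "itself"
Word 2: "thief"
Comparing from end:
  Pos -1: 'f' == 'f'
  Pos -2: 'l' != 'e' (stop)
LCS = "f" (length 1)


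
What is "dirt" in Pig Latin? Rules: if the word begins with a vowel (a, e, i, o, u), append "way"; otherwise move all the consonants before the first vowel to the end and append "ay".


Word: "dirt"
Starts with consonant(s) → move to end, add 'ay'
Consonant cluster: "d"
Pig Latin = "irtday"


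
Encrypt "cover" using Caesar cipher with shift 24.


Word: "cover"
Shift: 24
Each letter → (letter + shift) mod 26:
  'c' (2) + 24 = 0 → 'a'
  'o' (14) + 24 = 12 → 'm'
  'v' (21) + 24 = 19 → 't'
  'e' (4) + 24 = 2 → 'c'
  'r' (17) + 24 = 15 → 'p'
Result = "amtcp"


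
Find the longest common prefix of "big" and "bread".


Word 1: "big"
Word 2: "bread"
Comparing from start:
  Pos 0: 'b' == 'b'
  Pos 1: 'i' != 'r' (stop)
LCP = "b" (length 1)


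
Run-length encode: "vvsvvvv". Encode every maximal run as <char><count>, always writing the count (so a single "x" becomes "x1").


String: "vvsvvvv"
Scanning for consecutive runs:
  'v' x 2
  's' x 1
  'v' x 4
RLE = "v2s1v4"


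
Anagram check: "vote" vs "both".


Word 1: "vote" → sorted: eotv
Word 2: "both" → sorted: bhot
Same letters? eotv != bhot
Anagram = No


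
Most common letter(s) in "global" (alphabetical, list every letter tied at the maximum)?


Word: "global"
Letter counts:
  'a': 1
  'b': 1
  'g': 1
  'l': 2
  'o': 1
Maximum count = 2
Most frequent = 'l' (2 times each)


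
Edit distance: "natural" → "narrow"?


Word 1: "natural" (length 7)
Word 2: "narrow" (length 6)
One optimal edit sequence (insert/delete/substitute each cost 1):
  1. keep 'n'
  2. keep 'a'
  3. delete 't'  (+1)
  4. substitute 'u' -> 'r'  (+1)
  5. keep 'r'
  6. substitute 'a' -> 'o'  (+1)
  7. substitute 'l' -> 'w'  (+1)
Total edit operations: 4
Edit distance = 4


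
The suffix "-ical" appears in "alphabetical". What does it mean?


Suffix: -ical
As in: alphabetical -> alphabet + -ical
Meaning = relating to


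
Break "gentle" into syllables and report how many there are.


Word: "gentle"
Syllable breakdown: gen / tle
Counting: 2 parts
= 2 syllables


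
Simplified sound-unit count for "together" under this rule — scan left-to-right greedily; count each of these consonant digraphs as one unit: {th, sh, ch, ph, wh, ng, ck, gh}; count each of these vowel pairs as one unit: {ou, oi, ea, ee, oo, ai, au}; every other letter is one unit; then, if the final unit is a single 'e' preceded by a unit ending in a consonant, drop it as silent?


Word: "together" (8 letters)
Left-to-right scan:
  [1] 't' (letter)
  [2] 'o' (letter)
  [3] 'g' (letter)
  [4] 'e' (letter)
  [5] 'th' (digraph)
  [6] 'e' (letter)
  [7] 'r' (letter)
Units from scan: 7
Sound units = 7 units


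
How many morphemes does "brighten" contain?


Word: "brighten"
Morphemes: bright / -en
Each morpheme carries meaning
= 2 morphemes


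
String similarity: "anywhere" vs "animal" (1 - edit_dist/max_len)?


Word 1: "anywhere" (length 8)
Word 2: "animal" (length 6)
One optimal edit sequence:
  1. keep 'a'
  2. keep 'n'
  3. delete 'y'  (+1)
  4. delete 'w'  (+1)
  5. substitute 'h' -> 'i'  (+1)
  6. substitute 'e' -> 'm'  (+1)
  7. substitute 'r' -> 'a'  (+1)
  8. substitute 'e' -> 'l'  (+1)
Edit distance = 6
Max length = max(8, 6) = 8
Similarity = 1 - 6/8
= 0.2500


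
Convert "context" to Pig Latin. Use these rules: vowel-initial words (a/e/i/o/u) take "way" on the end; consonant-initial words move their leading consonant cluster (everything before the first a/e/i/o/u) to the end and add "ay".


Word: "context"
Starts with consonant(s) → move to end, add 'ay'
Consonant cluster: "c"
Pig Latin = "ontextcay"


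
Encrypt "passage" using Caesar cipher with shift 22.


Word: "passage"
Shift: 22
Each letter → (letter + shift) mod 26:
  'p' (15) + 22 = 11 → 'l'
  'a' (0) + 22 = 22 → 'w'
  's' (18) + 22 = 14 → 'o'
  's' (18) + 22 = 14 → 'o'
  'a' (0) + 22 = 22 → 'w'
  'g' (6) + 22 = 2 → 'c'
  'e' (4) + 22 = 0 → 'a'
Result = "lwoowca"


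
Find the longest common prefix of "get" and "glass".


Word 1: "get"
Word 2: "glass"
Comparing from start:
  Pos 0: 'g' == 'g'
  Pos 1: 'e' != 'l' (stop)
LCP = "g" (length 1)


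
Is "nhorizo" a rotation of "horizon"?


Word: "horizon", Candidate: "nhorizo"
Method: check if candidate is substring of word+word
"horizonhorizon" contains "nhorizo"? Yes
Is rotation = Yes


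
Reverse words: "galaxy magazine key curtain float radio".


Original: "galaxy magazine key curtain float radio"
Words (1..n): galaxy | magazine | key | curtain | float | radio
Reversed (n..1): radio | float | curtain | key | magazine | galaxy
Result = "radio float curtain key magazine galaxy"


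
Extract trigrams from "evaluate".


Word: "evaluate" (length 8)
Number of trigrams = 8 - 3 + 1 = 6
  Position 0: "eva"
  Position 1: "val"
  Position 2: "alu"
  Position 3: "lua"
  Position 4: "uat"
  Position 5: "ate"
Trigrams = "eva", "val", "alu", "lua", "uat", "ate"


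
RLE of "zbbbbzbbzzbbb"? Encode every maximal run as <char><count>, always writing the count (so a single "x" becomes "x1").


String: "zbbbbzbbzzbbb"
Scanning for consecutive runs:
  'z' x 1
  'b' x 4
  'z' x 1
  'b' x 2
  'z' x 2
  'b' x 3
RLE = "z1b4z1b2z2b3"


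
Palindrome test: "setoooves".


Word: "setoooves"
Reversed: "sevoootes"
Forward == Backward? setoooves != sevoootes
Palindrome = No
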